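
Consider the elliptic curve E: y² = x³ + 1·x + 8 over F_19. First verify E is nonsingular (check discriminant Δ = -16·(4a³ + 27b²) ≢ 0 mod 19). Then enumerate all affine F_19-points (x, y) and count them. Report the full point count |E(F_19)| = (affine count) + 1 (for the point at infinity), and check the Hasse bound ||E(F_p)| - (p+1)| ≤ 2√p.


Affine points = {(3, 0), (4, 0), (5, 9), (5, 10), (7, 4), (7, 15), (9, 9), (9, 10), (10, 7), (10, 12), (11, 1), (11, 18), (12, 0), (14, 7), (14, 12), (15, 4), (15, 15), (16, 4), (16, 15), (17, 6), (17, 13), (18, 5), (18, 14)}; affine count = 23; |E(F_19)| = 24.

Discriminant check: Δ ∝ 4a³ + 27b² = 4·1³ + 27·8² = 4·1 + 27·64 ≡ 3 (mod 19). Nonzero ⇒ E is nonsingular.
For each x ∈ F_19, compute rhs = x³ + 1·x + 8 mod 19, then count y ∈ F_19 with y² ≡ rhs.
  x = 0: rhs = 8, matching y values: none (0 points).
  x = 1: rhs = 10, matching y values: none (0 points).
  x = 2: rhs = 18, matching y values: none (0 points).
  x = 3: rhs = 0, matching y values: 0 (1 points).
  x = 4: rhs = 0, matching y values: 0 (1 points).
  x = 5: rhs = 5, matching y values: 9, 10 (2 points).
  x = 6: rhs = 2, matching y values: none (0 points).
  x = 7: rhs = 16, matching y values: 4, 15 (2 points).
  x = 8: rhs = 15, matching y values: none (0 points).
  x = 9: rhs = 5, matching y values: 9, 10 (2 points).
  x = 10: rhs = 11, matching y values: 7, 12 (2 points).
  x = 11: rhs = 1, matching y values: 1, 18 (2 points).
  x = 12: rhs = 0, matching y values: 0 (1 points).
  x = 13: rhs = 14, matching y values: none (0 points).
  x = 14: rhs = 11, matching y values: 7, 12 (2 points).
  x = 15: rhs = 16, matching y values: 4, 15 (2 points).
  x = 16: rhs = 16, matching y values: 4, 15 (2 points).
  x = 17: rhs = 17, matching y values: 6, 13 (2 points).
  x = 18: rhs = 6, matching y values: 5, 14 (2 points).
Total affine count: 23.
Full point count |E(F_19)| = 23 + 1 = 24.
Hasse bound: |24 − (19+1)| = |4| = 4 ≤ 2√19 ≈ 8.7178 ✓.


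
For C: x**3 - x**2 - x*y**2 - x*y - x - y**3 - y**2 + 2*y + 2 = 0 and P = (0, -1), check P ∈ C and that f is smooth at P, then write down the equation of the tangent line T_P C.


Tangent line at P: -x + y + 1 = 0.

Step 1: f(0, -1) = 0, so P lies on C.
Step 2: partial derivatives
  f_x(x, y) = 3*x**2 - 2*x - y**2 - y - 1, f_y(x, y) = -2*x*y - x - 3*y**2 - 2*y + 2.
  f_x(P) = -1, f_y(P) = 1 (gradient nonzero, so P is smooth).
Step 3: tangent line at P: -1·(x − 0) + 1·(y − -1) = 0.
Expanding: -x + y + 1 = 0.


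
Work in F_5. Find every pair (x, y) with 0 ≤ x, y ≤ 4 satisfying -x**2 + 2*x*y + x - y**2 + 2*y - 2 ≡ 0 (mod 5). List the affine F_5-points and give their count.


Affine F_5-points: {(0, 3), (0, 4), (2, 3), (4, 1), (4, 4)}; count = 5.

For each of the 25 pairs (x, y) ∈ F_5², evaluate f(x, y) mod 5. Record the zeros.
  x = 0: [0↦3, 1↦4, 2↦3, 3↦0, 4↦0]  zeros at y ∈ {3, 4}
  x = 1: [0↦3, 1↦1, 2↦2, 3↦1, 4↦3]  zeros at y ∈ ∅
  x = 2: [0↦1, 1↦1, 2↦4, 3↦0, 4↦4]  zeros at y ∈ {3}
  x = 3: [0↦2, 1↦4, 2↦4, 3↦2, 4↦3]  zeros at y ∈ ∅
  x = 4: [0↦1, 1↦0, 2↦2, 3↦2, 4↦0]  zeros at y ∈ {1, 4}
Collecting zeros: affine points = {(0, 3), (0, 4), (2, 3), (4, 1), (4, 4)}.
Total count |C(F_5)_aff| = 5.


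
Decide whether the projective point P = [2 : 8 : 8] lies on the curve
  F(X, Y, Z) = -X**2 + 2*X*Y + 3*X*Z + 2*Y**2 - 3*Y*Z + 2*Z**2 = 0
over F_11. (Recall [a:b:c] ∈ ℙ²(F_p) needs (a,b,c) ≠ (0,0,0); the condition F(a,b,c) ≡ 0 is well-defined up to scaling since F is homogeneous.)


F(2,8,8) ≡ 8 (mod 11); P is NOT on the curve.

Evaluate F(2, 8, 8) term-by-term (mod 11).
  -X**2 ↦ -1·4·1·1 = -4
  2*X*Y ↦ 2·2·8·1 = 32
  3*X*Z ↦ 3·2·1·8 = 48
  2*Y**2 ↦ 2·1·64·1 = 128
  -3*Y*Z ↦ -3·1·8·8 = -192
  2*Z**2 ↦ 2·1·1·64 = 128
Sum: F(2, 8, 8) = (-4) + (32) + (48) + (128) + (-192) + (128) = 140.
Reducing mod 11: 140 ≡ 8 (mod 11).
Since F(a, b, c) ≡ 8 ≠ 0 (mod 11), P does NOT lie on the curve.


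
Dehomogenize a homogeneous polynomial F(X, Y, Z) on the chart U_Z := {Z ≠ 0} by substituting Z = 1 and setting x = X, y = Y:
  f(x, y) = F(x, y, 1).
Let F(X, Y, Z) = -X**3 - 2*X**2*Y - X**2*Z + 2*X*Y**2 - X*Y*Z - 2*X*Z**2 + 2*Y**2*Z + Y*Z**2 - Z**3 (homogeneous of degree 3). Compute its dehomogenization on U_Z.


f(x, y) = -x**3 - 2*x**2*y - x**2 + 2*x*y**2 - x*y - 2*x + 2*y**2 + y - 1

On U_Z we set Z = 1. Each monomial c·X^i·Y^j·Z^k in F becomes c·x^i·y^j·1^k = c·x^i·y^j.
Substituting Z = 1: F(X, Y, 1) = -x**3 - 2*x**2*y - x**2 + 2*x*y**2 - x*y - 2*x + 2*y**2 + y - 1.
Note: deg(f) ≤ deg(F) = 3; strict inequality happens when F is divisible by Z (lost terms).


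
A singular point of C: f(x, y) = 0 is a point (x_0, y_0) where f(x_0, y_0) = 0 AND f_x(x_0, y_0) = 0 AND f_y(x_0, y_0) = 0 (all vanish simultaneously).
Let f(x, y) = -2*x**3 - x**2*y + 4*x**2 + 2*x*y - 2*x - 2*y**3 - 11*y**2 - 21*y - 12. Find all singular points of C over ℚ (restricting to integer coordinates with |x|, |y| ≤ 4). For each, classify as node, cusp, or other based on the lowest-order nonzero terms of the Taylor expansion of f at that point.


Singular points: {(1, -2)}; classification: cusp.

Compute partial derivatives:
  f_x = -6*x**2 - 2*x*y + 8*x + 2*y - 2.
  f_y = -x**2 + 2*x - 6*y**2 - 22*y - 21.
Scan x_0 ∈ {−4, ..., 4}. For each x_0, f_y(x_0, y) is a polynomial in y; find its integer roots y ∈ {−4, ..., 4}, then test f_x and f at those candidates.
  x = -4: f_y(-4, y) = -6*y**2 - 22*y - 45; no integer root y with |y| ≤ 4.
  x = -3: f_y(-3, y) = -6*y**2 - 22*y - 36; no integer root y with |y| ≤ 4.
  x = -2: f_y(-2, y) = -6*y**2 - 22*y - 29; no integer root y with |y| ≤ 4.
  x = -1: f_y(-1, y) = -6*y**2 - 22*y - 24; no integer root y with |y| ≤ 4.
  x = 0: f_y(0, y) = -6*y**2 - 22*y - 21; no integer root y with |y| ≤ 4.
  x = 1: f_y(1, y) = -6*y**2 - 22*y - 20; vanishes at y ∈ {-2}. (1, -2): f_x = 0, f = 0 — SINGULAR.
  x = 2: f_y(2, y) = -6*y**2 - 22*y - 21; no integer root y with |y| ≤ 4.
  x = 3: f_y(3, y) = -6*y**2 - 22*y - 24; no integer root y with |y| ≤ 4.
  x = 4: f_y(4, y) = -6*y**2 - 22*y - 29; no integer root y with |y| ≤ 4.
Only singular point on the grid: (1, -2).
Classify: substitute x = 1 + u, y = -2 + v and expand: f = -2*u**3 - u**2*v - 2*v**3 + v**2.
No constant or linear terms (consistent with a singular point). Quadratic part: v**2. Cubic part: -2*u**3 - u**2*v - 2*v**3.
The quadratic part v**2 is a perfect square, so there is a single (double) tangent line v = 0, i.e. y = -2. Restricting the cubic part to that line (v = 0) leaves -2*u**3 ≠ 0, so f is not divisible by v and the branch is v² ≈ 2*u**3 to lowest order — this is a cusp.
Classification: cusp.


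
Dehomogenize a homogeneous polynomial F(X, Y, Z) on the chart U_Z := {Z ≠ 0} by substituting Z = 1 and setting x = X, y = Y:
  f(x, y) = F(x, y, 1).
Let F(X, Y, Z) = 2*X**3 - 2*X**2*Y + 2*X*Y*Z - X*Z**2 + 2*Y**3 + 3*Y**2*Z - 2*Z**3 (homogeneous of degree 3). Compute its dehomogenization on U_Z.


f(x, y) = 2*x**3 - 2*x**2*y + 2*x*y - x + 2*y**3 + 3*y**2 - 2

On U_Z we set Z = 1. Each monomial c·X^i·Y^j·Z^k in F becomes c·x^i·y^j·1^k = c·x^i·y^j.
Substituting Z = 1: F(X, Y, 1) = 2*x**3 - 2*x**2*y + 2*x*y - x + 2*y**3 + 3*y**2 - 2.
Note: deg(f) ≤ deg(F) = 3; strict inequality happens when F is divisible by Z (lost terms).


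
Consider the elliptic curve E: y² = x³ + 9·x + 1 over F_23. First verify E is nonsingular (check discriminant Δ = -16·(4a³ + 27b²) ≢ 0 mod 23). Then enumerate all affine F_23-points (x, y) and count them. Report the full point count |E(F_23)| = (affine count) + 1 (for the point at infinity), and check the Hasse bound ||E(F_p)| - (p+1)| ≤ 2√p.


Affine points = {(0, 1), (0, 22), (2, 2), (2, 21), (3, 3), (3, 20), (4, 3), (4, 20), (6, 8), (6, 15), (7, 4), (7, 19), (9, 11), (9, 12), (16, 3), (16, 20), (19, 4), (19, 19), (20, 4), (20, 19)}; affine count = 20; |E(F_23)| = 21.

Discriminant check: Δ ∝ 4a³ + 27b² = 4·9³ + 27·1² = 4·729 + 27·1 ≡ 22 (mod 23). Nonzero ⇒ E is nonsingular.
For each x ∈ F_23, compute rhs = x³ + 9·x + 1 mod 23, then count y ∈ F_23 with y² ≡ rhs.
  x = 0: rhs = 1, matching y values: 1, 22 (2 points).
  x = 1: rhs = 11, matching y values: none (0 points).
  x = 2: rhs = 4, matching y values: 2, 21 (2 points).
  x = 3: rhs = 9, matching y values: 3, 20 (2 points).
  x = 4: rhs = 9, matching y values: 3, 20 (2 points).
  x = 5: rhs = 10, matching y values: none (0 points).
  x = 6: rhs = 18, matching y values: 8, 15 (2 points).
  x = 7: rhs = 16, matching y values: 4, 19 (2 points).
  x = 8: rhs = 10, matching y values: none (0 points).
  x = 9: rhs = 6, matching y values: 11, 12 (2 points).
  x = 10: rhs = 10, matching y values: none (0 points).
  x = 11: rhs = 5, matching y values: none (0 points).
  x = 12: rhs = 20, matching y values: none (0 points).
  x = 13: rhs = 15, matching y values: none (0 points).
  x = 14: rhs = 19, matching y values: none (0 points).
  x = 15: rhs = 15, matching y values: none (0 points).
  x = 16: rhs = 9, matching y values: 3, 20 (2 points).
  x = 17: rhs = 7, matching y values: none (0 points).
  x = 18: rhs = 15, matching y values: none (0 points).
  x = 19: rhs = 16, matching y values: 4, 19 (2 points).
  x = 20: rhs = 16, matching y values: 4, 19 (2 points).
  x = 21: rhs = 21, matching y values: none (0 points).
  x = 22: rhs = 14, matching y values: none (0 points).
Total affine count: 20.
Full point count |E(F_23)| = 20 + 1 = 21.
Hasse bound: |21 − (23+1)| = |-3| = 3 ≤ 2√23 ≈ 9.5917 ✓.


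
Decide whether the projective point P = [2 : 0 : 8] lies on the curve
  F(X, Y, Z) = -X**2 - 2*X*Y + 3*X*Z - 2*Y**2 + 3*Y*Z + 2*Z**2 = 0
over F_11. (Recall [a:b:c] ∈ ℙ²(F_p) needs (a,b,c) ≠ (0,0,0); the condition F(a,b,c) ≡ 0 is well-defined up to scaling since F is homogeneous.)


F(2,0,8) ≡ 7 (mod 11); P is NOT on the curve.

Evaluate F(2, 0, 8) term-by-term (mod 11).
  -X**2 ↦ -1·4·1·1 = -4
  -2*X*Y ↦ -2·2·0·1 = 0
  3*X*Z ↦ 3·2·1·8 = 48
  -2*Y**2 ↦ -2·1·0·1 = 0
  3*Y*Z ↦ 3·1·0·8 = 0
  2*Z**2 ↦ 2·1·1·64 = 128
Sum: F(2, 0, 8) = (-4) + (0) + (48) + (0) + (0) + (128) = 172.
Reducing mod 11: 172 ≡ 7 (mod 11).
Since F(a, b, c) ≡ 7 ≠ 0 (mod 11), P does NOT lie on the curve.


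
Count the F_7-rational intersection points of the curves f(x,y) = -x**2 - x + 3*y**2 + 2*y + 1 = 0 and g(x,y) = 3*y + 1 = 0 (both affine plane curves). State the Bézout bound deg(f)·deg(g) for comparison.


Common zeros: ∅; count = 0; Bézout bound = 2.

deg(f) = 2, deg(g) = 1, so Bézout bound = 2.
Scan x ∈ F_7. For each x, list the y ∈ F_7 with f(x, y) ≡ 0 and those with g(x, y) ≡ 0 (mod 7); the common zeros in that column are the intersection.
  x = 0: f ≡ 0 at y ∈ ∅; g ≡ 0 at y ∈ {2}; common: ∅.
  x = 1: f ≡ 0 at y ∈ {5, 6}; g ≡ 0 at y ∈ {2}; common: ∅.
  x = 2: f ≡ 0 at y ∈ {1, 3}; g ≡ 0 at y ∈ {2}; common: ∅.
  x = 3: f ≡ 0 at y ∈ ∅; g ≡ 0 at y ∈ {2}; common: ∅.
  x = 4: f ≡ 0 at y ∈ {1, 3}; g ≡ 0 at y ∈ {2}; common: ∅.
  x = 5: f ≡ 0 at y ∈ {5, 6}; g ≡ 0 at y ∈ {2}; common: ∅.
  x = 6: f ≡ 0 at y ∈ ∅; g ≡ 0 at y ∈ {2}; common: ∅.
Collecting: common zeros = ∅, so the count is 0.
Comparison with the Bézout bound: 0 ≤ 2 = deg(f)·deg(g), as expected for curves with no common component (the affine F_7-count falls short of the bound because intersections may lie at infinity, over extension fields, or carry multiplicity).


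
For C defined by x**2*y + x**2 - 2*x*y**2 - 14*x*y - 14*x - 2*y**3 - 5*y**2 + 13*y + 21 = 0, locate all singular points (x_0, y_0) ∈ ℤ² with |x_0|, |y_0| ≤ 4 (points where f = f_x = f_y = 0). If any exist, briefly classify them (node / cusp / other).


Singular points: {(3, -2)}; classification: node.

Compute partial derivatives:
  f_x = 2*x*y + 2*x - 2*y**2 - 14*y - 14.
  f_y = x**2 - 4*x*y - 14*x - 6*y**2 - 10*y + 13.
Scan x_0 ∈ {−4, ..., 4}. For each x_0, f_y(x_0, y) is a polynomial in y; find its integer roots y ∈ {−4, ..., 4}, then test f_x and f at those candidates.
  x = -4: f_y(-4, y) = -6*y**2 + 6*y + 85; no integer root y with |y| ≤ 4.
  x = -3: f_y(-3, y) = -6*y**2 + 2*y + 64; no integer root y with |y| ≤ 4.
  x = -2: f_y(-2, y) = -6*y**2 - 2*y + 45; no integer root y with |y| ≤ 4.
  x = -1: f_y(-1, y) = -6*y**2 - 6*y + 28; no integer root y with |y| ≤ 4.
  x = 0: f_y(0, y) = -6*y**2 - 10*y + 13; no integer root y with |y| ≤ 4.
  x = 1: f_y(1, y) = -6*y**2 - 14*y; vanishes at y ∈ {0}. (1, 0): f_x = -12 ≠ 0.
  x = 2: f_y(2, y) = -6*y**2 - 18*y - 11; no integer root y with |y| ≤ 4.
  x = 3: f_y(3, y) = -6*y**2 - 22*y - 20; vanishes at y ∈ {-2}. (3, -2): f_x = 0, f = 0 — SINGULAR.
  x = 4: f_y(4, y) = -6*y**2 - 26*y - 27; no integer root y with |y| ≤ 4.
Only singular point on the grid: (3, -2).
Classify: substitute x = 3 + u, y = -2 + v and expand: f = u**2*v - u**2 - 2*u*v**2 - 2*v**3 + v**2.
No constant or linear terms (consistent with a singular point). Quadratic part: -u**2 + v**2. Cubic part: u**2*v - 2*u*v**2 - 2*v**3.
The quadratic part v**2 - u**2 = (v − u)(v + u) splits into two distinct linear factors, so there are two distinct tangent lines y − -2 = ±(x − 3) — this is a node (ordinary double point).
Classification: node.


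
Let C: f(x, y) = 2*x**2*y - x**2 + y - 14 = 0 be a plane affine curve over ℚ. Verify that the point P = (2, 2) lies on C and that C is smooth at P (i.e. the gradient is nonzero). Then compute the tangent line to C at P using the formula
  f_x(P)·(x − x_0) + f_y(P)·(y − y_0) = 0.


Tangent line at P: 12*x + 9*y - 42 = 0.

Step 1: f(2, 2) = 0, so P lies on C.
Step 2: partial derivatives
  f_x(x, y) = 4*x*y - 2*x, f_y(x, y) = 2*x**2 + 1.
  f_x(P) = 12, f_y(P) = 9 (gradient nonzero, so P is smooth).
Step 3: tangent line at P: 12·(x − 2) + 9·(y − 2) = 0.
Expanding: 12*x + 9*y - 42 = 0.


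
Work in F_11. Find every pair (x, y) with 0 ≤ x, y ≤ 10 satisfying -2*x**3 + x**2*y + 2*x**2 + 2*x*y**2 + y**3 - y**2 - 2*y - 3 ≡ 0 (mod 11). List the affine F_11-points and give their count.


Affine F_11-points: {(0, 6), (0, 8), (0, 9), (2, 0), (2, 9), (2, 10), (4, 0), (4, 1), (4, 3), (6, 0), (9, 9)}; count = 11.

For each of the 121 pairs (x, y) ∈ F_11², evaluate f(x, y) mod 11. Record the zeros.
  x = 0: [0↦8, 1↦6, 2↦8, 3↦9, 4↦4, 5↦10, 6↦0, 7↦2, 8↦0, 9↦0, 10↦8]  zeros at y ∈ {6, 8, 9}
  x = 1: [0↦8, 1↦9, 2↦7, 3↦8, 4↦7, 5↦10, 6↦1, 7↦8, 8↦4, 9↦6, 10↦9]  zeros at y ∈ ∅
  x = 2: [0↦0, 1↦6, 2↦2, 3↦5, 4↦10, 5↦1, 6↦6, 7↦9, 8↦5, 9↦0, 10↦0]  zeros at y ∈ {0, 9, 10}
  x = 3: [0↦5, 1↦7, 2↦3, 3↦10, 4↦1, 5↦4, 6↦3, 7↦4, 8↦2, 9↦3, 10↦2]  zeros at y ∈ ∅
  x = 4: [0↦0, 1↦0, 2↦9, 3↦0, 4↦1, 5↦7, 6↦2, 7↦3, 8↦5, 9↦3, 10↦3]  zeros at y ∈ {0, 1, 3}
  x = 5: [0↦6, 1↦6, 2↦8, 3↦7, 4↦9, 5↦9, 6↦2, 7↦5, 8↦2, 9↦10, 10↦2]  zeros at y ∈ ∅
  x = 6: [0↦0, 1↦2, 2↦10, 3↦8, 4↦2, 5↦9, 6↦2, 7↦9, 8↦3, 9↦1, 10↦9]  zeros at y ∈ {0}
  x = 7: [0↦3, 1↦9, 2↦3, 3↦2, 4↦1, 5↦6, 6↦1, 7↦3, 8↦7, 9↦8, 10↦1]  zeros at y ∈ ∅
  x = 8: [0↦3, 1↦4, 2↦8, 3↦10, 4↦5, 5↦10, 6↦9, 7↦8, 8↦2, 9↦8, 10↦10]  zeros at y ∈ ∅
  x = 9: [0↦10, 1↦8, 2↦2, 3↦9, 4↦2, 5↦9, 6↦3, 7↦1, 8↦9, 9↦0, 10↦2]  zeros at y ∈ {9}
  x = 10: [0↦1, 1↦9, 2↦6, 3↦9, 4↦2, 5↦2, 6↦4, 7↦3, 8↦5, 9↦5, 10↦9]  zeros at y ∈ ∅
Collecting zeros: affine points = {(0, 6), (0, 8), (0, 9), (2, 0), (2, 9), (2, 10), (4, 0), (4, 1), (4, 3), (6, 0), (9, 9)}.
Total count |C(F_11)_aff| = 11.


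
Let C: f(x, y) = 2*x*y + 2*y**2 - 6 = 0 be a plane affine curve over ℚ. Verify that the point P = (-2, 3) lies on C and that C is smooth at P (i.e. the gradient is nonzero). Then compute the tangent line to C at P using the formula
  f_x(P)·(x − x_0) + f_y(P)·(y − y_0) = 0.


Tangent line at P: 6*x + 8*y - 12 = 0.

Step 1: f(-2, 3) = 0, so P lies on C.
Step 2: partial derivatives
  f_x(x, y) = 2*y, f_y(x, y) = 2*x + 4*y.
  f_x(P) = 6, f_y(P) = 8 (gradient nonzero, so P is smooth).
Step 3: tangent line at P: 6·(x − -2) + 8·(y − 3) = 0.
Expanding: 6*x + 8*y - 12 = 0.


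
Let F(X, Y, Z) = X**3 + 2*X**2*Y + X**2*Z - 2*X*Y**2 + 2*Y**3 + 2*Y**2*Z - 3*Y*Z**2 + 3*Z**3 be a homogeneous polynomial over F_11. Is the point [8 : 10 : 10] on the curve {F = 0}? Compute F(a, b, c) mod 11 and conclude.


F(8,10,10) ≡ 3 (mod 11); P is NOT on the curve.

Evaluate F(8, 10, 10) term-by-term (mod 11).
  X**3 ↦ 1·512·1·1 = 512
  2*X**2*Y ↦ 2·64·10·1 = 1280
  X**2*Z ↦ 1·64·1·10 = 640
  -2*X*Y**2 ↦ -2·8·100·1 = -1600
  2*Y**3 ↦ 2·1·1000·1 = 2000
  2*Y**2*Z ↦ 2·1·100·10 = 2000
  -3*Y*Z**2 ↦ -3·1·10·100 = -3000
  3*Z**3 ↦ 3·1·1·1000 = 3000
Sum: F(8, 10, 10) = (512) + (1280) + (640) + (-1600) + (2000) + (2000) + (-3000) + (3000) = 4832.
Reducing mod 11: 4832 ≡ 3 (mod 11).
Since F(a, b, c) ≡ 3 ≠ 0 (mod 11), P does NOT lie on the curve.


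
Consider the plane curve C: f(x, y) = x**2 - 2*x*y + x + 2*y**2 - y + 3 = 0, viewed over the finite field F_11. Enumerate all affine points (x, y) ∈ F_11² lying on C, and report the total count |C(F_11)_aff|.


Affine F_11-points: {(5, 0)}; count = 1.

For each of the 121 pairs (x, y) ∈ F_11², evaluate f(x, y) mod 11. Record the zeros.
  x = 0: [0↦3, 1↦4, 2↦9, 3↦7, 4↦9, 5↦4, 6↦3, 7↦6, 8↦2, 9↦2, 10↦6]  zeros at y ∈ ∅
  x = 1: [0↦5, 1↦4, 2↦7, 3↦3, 4↦3, 5↦7, 6↦4, 7↦5, 8↦10, 9↦8, 10↦10]  zeros at y ∈ ∅
  x = 2: [0↦9, 1↦6, 2↦7, 3↦1, 4↦10, 5↦1, 6↦7, 7↦6, 8↦9, 9↦5, 10↦5]  zeros at y ∈ ∅
  x = 3: [0↦4, 1↦10, 2↦9, 3↦1, 4↦8, 5↦8, 6↦1, 7↦9, 8↦10, 9↦4, 10↦2]  zeros at y ∈ ∅
  x = 4: [0↦1, 1↦5, 2↦2, 3↦3, 4↦8, 5↦6, 6↦8, 7↦3, 8↦2, 9↦5, 10↦1]  zeros at y ∈ ∅
  x = 5: [0↦0, 1↦2, 2↦8, 3↦7, 4↦10, 5↦6, 6↦6, 7↦10, 8↦7, 9↦8, 10↦2]  zeros at y ∈ {0}
  x = 6: [0↦1, 1↦1, 2↦5, 3↦2, 4↦3, 5↦8, 6↦6, 7↦8, 8↦3, 9↦2, 10↦5]  zeros at y ∈ ∅
  x = 7: [0↦4, 1↦2, 2↦4, 3↦10, 4↦9, 5↦1, 6↦8, 7↦8, 8↦1, 9↦9, 10↦10]  zeros at y ∈ ∅
  x = 8: [0↦9, 1↦5, 2↦5, 3↦9, 4↦6, 5↦7, 6↦1, 7↦10, 8↦1, 9↦7, 10↦6]  zeros at y ∈ ∅
  x = 9: [0↦5, 1↦10, 2↦8, 3↦10, 4↦5, 5↦4, 6↦7, 7↦3, 8↦3, 9↦7, 10↦4]  zeros at y ∈ ∅
  x = 10: [0↦3, 1↦6, 2↦2, 3↦2, 4↦6, 5↦3, 6↦4, 7↦9, 8↦7, 9↦9, 10↦4]  zeros at y ∈ ∅
Collecting zeros: affine points = {(5, 0)}.
Total count |C(F_11)_aff| = 1.


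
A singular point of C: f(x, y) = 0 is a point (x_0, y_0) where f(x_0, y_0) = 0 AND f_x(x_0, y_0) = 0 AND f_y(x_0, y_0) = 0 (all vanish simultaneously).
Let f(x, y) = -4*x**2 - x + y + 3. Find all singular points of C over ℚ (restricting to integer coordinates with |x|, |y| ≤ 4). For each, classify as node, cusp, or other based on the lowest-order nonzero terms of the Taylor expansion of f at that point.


No singular points in the scanned grid; C is smooth there.

Compute partial derivatives:
  f_x = -8*x - 1.
  f_y = 1.
f_y = 1 is a nonzero constant, so f_y never vanishes: no point (x, y) can satisfy f = f_x = f_y = 0. In particular no (x, y) ∈ {−4, ..., 4}² is singular; the curve is smooth.


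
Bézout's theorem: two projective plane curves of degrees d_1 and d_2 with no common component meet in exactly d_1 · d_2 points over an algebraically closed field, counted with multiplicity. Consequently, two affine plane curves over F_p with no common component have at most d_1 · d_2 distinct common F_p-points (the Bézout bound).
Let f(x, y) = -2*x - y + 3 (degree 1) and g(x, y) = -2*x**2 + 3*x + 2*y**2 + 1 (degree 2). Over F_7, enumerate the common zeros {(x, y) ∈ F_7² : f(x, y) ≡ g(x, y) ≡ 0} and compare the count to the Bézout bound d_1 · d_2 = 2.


Common zeros: ∅; count = 0; Bézout bound = 2.

deg(f) = 1, deg(g) = 2, so Bézout bound = 2.
Scan x ∈ F_7. For each x, list the y ∈ F_7 with f(x, y) ≡ 0 and those with g(x, y) ≡ 0 (mod 7); the common zeros in that column are the intersection.
  x = 0: f ≡ 0 at y ∈ {3}; g ≡ 0 at y ∈ ∅; common: ∅.
  x = 1: f ≡ 0 at y ∈ {1}; g ≡ 0 at y ∈ ∅; common: ∅.
  x = 2: f ≡ 0 at y ∈ {6}; g ≡ 0 at y ∈ {2, 5}; common: ∅.
  x = 3: f ≡ 0 at y ∈ {4}; g ≡ 0 at y ∈ {2, 5}; common: ∅.
  x = 4: f ≡ 0 at y ∈ {2}; g ≡ 0 at y ∈ ∅; common: ∅.
  x = 5: f ≡ 0 at y ∈ {0}; g ≡ 0 at y ∈ ∅; common: ∅.
  x = 6: f ≡ 0 at y ∈ {5}; g ≡ 0 at y ∈ {3, 4}; common: ∅.
Collecting: common zeros = ∅, so the count is 0.
Comparison with the Bézout bound: 0 ≤ 2 = deg(f)·deg(g), as expected for curves with no common component (the affine F_7-count falls short of the bound because intersections may lie at infinity, over extension fields, or carry multiplicity).


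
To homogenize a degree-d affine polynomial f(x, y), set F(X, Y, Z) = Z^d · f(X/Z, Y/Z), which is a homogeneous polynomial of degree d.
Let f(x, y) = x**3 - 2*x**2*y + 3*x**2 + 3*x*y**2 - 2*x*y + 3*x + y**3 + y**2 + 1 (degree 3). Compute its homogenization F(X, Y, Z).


F(X, Y, Z) = X**3 - 2*X**2*Y + 3*X**2*Z + 3*X*Y**2 - 2*X*Y*Z + 3*X*Z**2 + Y**3 + Y**2*Z + Z**3

deg(f) = 3.
Substitute x = X/Z, y = Y/Z into f, then multiply by Z^3.
  monomial 1·x^3·y^0 ↦ 1·X^3·Y^0·Z^0.
  monomial -2·x^2·y^1 ↦ -2·X^2·Y^1·Z^0.
  monomial 3·x^2·y^0 ↦ 3·X^2·Y^0·Z^1.
  monomial 3·x^1·y^2 ↦ 3·X^1·Y^2·Z^0.
  monomial -2·x^1·y^1 ↦ -2·X^1·Y^1·Z^1.
  monomial 3·x^1·y^0 ↦ 3·X^1·Y^0·Z^2.
  monomial 1·x^0·y^3 ↦ 1·X^0·Y^3·Z^0.
  monomial 1·x^0·y^2 ↦ 1·X^0·Y^2·Z^1.
  monomial 1·x^0·y^0 ↦ 1·X^0·Y^0·Z^3.
Collecting: F(X, Y, Z) = X**3 - 2*X**2*Y + 3*X**2*Z + 3*X*Y**2 - 2*X*Y*Z + 3*X*Z**2 + Y**3 + Y**2*Z + Z**3.


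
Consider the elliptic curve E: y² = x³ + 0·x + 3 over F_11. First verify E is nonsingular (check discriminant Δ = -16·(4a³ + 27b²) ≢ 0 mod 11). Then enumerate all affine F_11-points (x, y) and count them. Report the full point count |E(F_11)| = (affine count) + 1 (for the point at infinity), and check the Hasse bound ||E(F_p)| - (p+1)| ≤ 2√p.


Affine points = {(0, 5), (0, 6), (1, 2), (1, 9), (2, 0), (4, 1), (4, 10), (7, 4), (7, 7), (8, 3), (8, 8)}; affine count = 11; |E(F_11)| = 12.

Discriminant check: Δ ∝ 4a³ + 27b² = 4·0³ + 27·3² = 4·0 + 27·9 ≡ 1 (mod 11). Nonzero ⇒ E is nonsingular.
For each x ∈ F_11, compute rhs = x³ + 0·x + 3 mod 11, then count y ∈ F_11 with y² ≡ rhs.
  x = 0: rhs = 3, matching y values: 5, 6 (2 points).
  x = 1: rhs = 4, matching y values: 2, 9 (2 points).
  x = 2: rhs = 0, matching y values: 0 (1 points).
  x = 3: rhs = 8, matching y values: none (0 points).
  x = 4: rhs = 1, matching y values: 1, 10 (2 points).
  x = 5: rhs = 7, matching y values: none (0 points).
  x = 6: rhs = 10, matching y values: none (0 points).
  x = 7: rhs = 5, matching y values: 4, 7 (2 points).
  x = 8: rhs = 9, matching y values: 3, 8 (2 points).
  x = 9: rhs = 6, matching y values: none (0 points).
  x = 10: rhs = 2, matching y values: none (0 points).
Total affine count: 11.
Full point count |E(F_11)| = 11 + 1 = 12.
Hasse bound: |12 − (11+1)| = |0| = 0 ≤ 2√11 ≈ 6.6332 ✓.


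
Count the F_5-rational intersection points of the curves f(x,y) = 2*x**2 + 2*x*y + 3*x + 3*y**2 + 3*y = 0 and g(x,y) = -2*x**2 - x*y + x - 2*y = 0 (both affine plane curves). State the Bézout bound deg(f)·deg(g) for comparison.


Common zeros: {(0, 0)}; count = 1; Bézout bound = 4.

deg(f) = 2, deg(g) = 2, so Bézout bound = 4.
Scan x ∈ F_5. For each x, list the y ∈ F_5 with f(x, y) ≡ 0 and those with g(x, y) ≡ 0 (mod 5); the common zeros in that column are the intersection.
  x = 0: f ≡ 0 at y ∈ {0, 4}; g ≡ 0 at y ∈ {0}; common: {0}.
  x = 1: f ≡ 0 at y ∈ {0}; g ≡ 0 at y ∈ {3}; common: ∅.
  x = 2: f ≡ 0 at y ∈ {2, 4}; g ≡ 0 at y ∈ {1}; common: ∅.
  x = 3: f ≡ 0 at y ∈ ∅; g ≡ 0 at y ∈ {0, 1, 2, 3, 4}; common: ∅.
  x = 4: f ≡ 0 at y ∈ ∅; g ≡ 0 at y ∈ {2}; common: ∅.
Collecting: common zeros = {(0, 0)}, so the count is 1.
Comparison with the Bézout bound: 1 ≤ 4 = deg(f)·deg(g), as expected for curves with no common component (the affine F_5-count falls short of the bound because intersections may lie at infinity, over extension fields, or carry multiplicity).


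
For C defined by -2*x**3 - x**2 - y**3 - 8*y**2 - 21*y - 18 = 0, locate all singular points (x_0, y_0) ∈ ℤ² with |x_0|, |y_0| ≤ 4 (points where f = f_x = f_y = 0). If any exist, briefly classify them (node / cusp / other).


Singular points: {(0, -3)}; classification: node.

Compute partial derivatives:
  f_x = -6*x**2 - 2*x.
  f_y = -3*y**2 - 16*y - 21.
Scan x_0 ∈ {−4, ..., 4}. For each x_0, f_y(x_0, y) is a polynomial in y; find its integer roots y ∈ {−4, ..., 4}, then test f_x and f at those candidates.
  x = -4: f_y(-4, y) = -3*y**2 - 16*y - 21; vanishes at y ∈ {-3}. (-4, -3): f_x = -88 ≠ 0.
  x = -3: f_y(-3, y) = -3*y**2 - 16*y - 21; vanishes at y ∈ {-3}. (-3, -3): f_x = -48 ≠ 0.
  x = -2: f_y(-2, y) = -3*y**2 - 16*y - 21; vanishes at y ∈ {-3}. (-2, -3): f_x = -20 ≠ 0.
  x = -1: f_y(-1, y) = -3*y**2 - 16*y - 21; vanishes at y ∈ {-3}. (-1, -3): f_x = -4 ≠ 0.
  x = 0: f_y(0, y) = -3*y**2 - 16*y - 21; vanishes at y ∈ {-3}. (0, -3): f_x = 0, f = 0 — SINGULAR.
  x = 1: f_y(1, y) = -3*y**2 - 16*y - 21; vanishes at y ∈ {-3}. (1, -3): f_x = -8 ≠ 0.
  x = 2: f_y(2, y) = -3*y**2 - 16*y - 21; vanishes at y ∈ {-3}. (2, -3): f_x = -28 ≠ 0.
  x = 3: f_y(3, y) = -3*y**2 - 16*y - 21; vanishes at y ∈ {-3}. (3, -3): f_x = -60 ≠ 0.
  x = 4: f_y(4, y) = -3*y**2 - 16*y - 21; vanishes at y ∈ {-3}. (4, -3): f_x = -104 ≠ 0.
Only singular point on the grid: (0, -3).
Classify: substitute x = 0 + u, y = -3 + v and expand: f = -2*u**3 - u**2 - v**3 + v**2.
No constant or linear terms (consistent with a singular point). Quadratic part: -u**2 + v**2. Cubic part: -2*u**3 - v**3.
The quadratic part v**2 - u**2 = (v − u)(v + u) splits into two distinct linear factors, so there are two distinct tangent lines y − -3 = ±(x − 0) — this is a node (ordinary double point).
Classification: node.


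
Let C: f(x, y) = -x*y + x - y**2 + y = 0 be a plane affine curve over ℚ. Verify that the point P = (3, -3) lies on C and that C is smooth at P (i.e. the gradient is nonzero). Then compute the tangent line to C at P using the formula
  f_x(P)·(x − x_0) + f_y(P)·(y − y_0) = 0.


Tangent line at P: 4*x + 4*y = 0.

Step 1: f(3, -3) = 0, so P lies on C.
Step 2: partial derivatives
  f_x(x, y) = 1 - y, f_y(x, y) = -x - 2*y + 1.
  f_x(P) = 4, f_y(P) = 4 (gradient nonzero, so P is smooth).
Step 3: tangent line at P: 4·(x − 3) + 4·(y − -3) = 0.
Expanding: 4*x + 4*y = 0.


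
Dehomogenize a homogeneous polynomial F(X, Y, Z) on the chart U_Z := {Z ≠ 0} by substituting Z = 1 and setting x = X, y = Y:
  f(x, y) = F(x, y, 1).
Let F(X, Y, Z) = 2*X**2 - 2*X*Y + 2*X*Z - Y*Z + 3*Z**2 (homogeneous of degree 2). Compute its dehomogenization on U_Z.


f(x, y) = 2*x**2 - 2*x*y + 2*x - y + 3

On U_Z we set Z = 1. Each monomial c·X^i·Y^j·Z^k in F becomes c·x^i·y^j·1^k = c·x^i·y^j.
Substituting Z = 1: F(X, Y, 1) = 2*x**2 - 2*x*y + 2*x - y + 3.
Note: deg(f) ≤ deg(F) = 2; strict inequality happens when F is divisible by Z (lost terms).


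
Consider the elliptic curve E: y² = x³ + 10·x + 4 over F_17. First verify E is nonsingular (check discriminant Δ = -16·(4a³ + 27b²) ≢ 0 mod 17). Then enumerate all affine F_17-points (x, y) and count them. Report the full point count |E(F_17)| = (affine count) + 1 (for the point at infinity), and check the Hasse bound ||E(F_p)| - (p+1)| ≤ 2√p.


Affine points = {(0, 2), (0, 15), (1, 7), (1, 10), (2, 7), (2, 10), (5, 3), (5, 14), (6, 5), (6, 12), (7, 3), (7, 14), (8, 1), (8, 16), (10, 4), (10, 13), (11, 0), (12, 4), (12, 13), (13, 6), (13, 11), (14, 7), (14, 10)}; affine count = 23; |E(F_17)| = 24.

Discriminant check: Δ ∝ 4a³ + 27b² = 4·10³ + 27·4² = 4·1000 + 27·16 ≡ 12 (mod 17). Nonzero ⇒ E is nonsingular.
For each x ∈ F_17, compute rhs = x³ + 10·x + 4 mod 17, then count y ∈ F_17 with y² ≡ rhs.
  x = 0: rhs = 4, matching y values: 2, 15 (2 points).
  x = 1: rhs = 15, matching y values: 7, 10 (2 points).
  x = 2: rhs = 15, matching y values: 7, 10 (2 points).
  x = 3: rhs = 10, matching y values: none (0 points).
  x = 4: rhs = 6, matching y values: none (0 points).
  x = 5: rhs = 9, matching y values: 3, 14 (2 points).
  x = 6: rhs = 8, matching y values: 5, 12 (2 points).
  x = 7: rhs = 9, matching y values: 3, 14 (2 points).
  x = 8: rhs = 1, matching y values: 1, 16 (2 points).
  x = 9: rhs = 7, matching y values: none (0 points).
  x = 10: rhs = 16, matching y values: 4, 13 (2 points).
  x = 11: rhs = 0, matching y values: 0 (1 points).
  x = 12: rhs = 16, matching y values: 4, 13 (2 points).
  x = 13: rhs = 2, matching y values: 6, 11 (2 points).
  x = 14: rhs = 15, matching y values: 7, 10 (2 points).
  x = 15: rhs = 10, matching y values: none (0 points).
  x = 16: rhs = 10, matching y values: none (0 points).
Total affine count: 23.
Full point count |E(F_17)| = 23 + 1 = 24.
Hasse bound: |24 − (17+1)| = |6| = 6 ≤ 2√17 ≈ 8.2462 ✓.


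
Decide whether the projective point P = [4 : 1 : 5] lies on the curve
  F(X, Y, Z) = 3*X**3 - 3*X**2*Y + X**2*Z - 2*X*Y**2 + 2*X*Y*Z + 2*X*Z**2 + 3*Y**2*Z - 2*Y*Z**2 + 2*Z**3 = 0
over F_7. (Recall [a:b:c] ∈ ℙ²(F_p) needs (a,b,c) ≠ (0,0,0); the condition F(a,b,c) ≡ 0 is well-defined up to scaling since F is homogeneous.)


F(4,1,5) ≡ 6 (mod 7); P is NOT on the curve.

Evaluate F(4, 1, 5) term-by-term (mod 7).
  3*X**3 ↦ 3·64·1·1 = 192
  -3*X**2*Y ↦ -3·16·1·1 = -48
  X**2*Z ↦ 1·16·1·5 = 80
  -2*X*Y**2 ↦ -2·4·1·1 = -8
  2*X*Y*Z ↦ 2·4·1·5 = 40
  2*X*Z**2 ↦ 2·4·1·25 = 200
  3*Y**2*Z ↦ 3·1·1·5 = 15
  -2*Y*Z**2 ↦ -2·1·1·25 = -50
  2*Z**3 ↦ 2·1·1·125 = 250
Sum: F(4, 1, 5) = (192) + (-48) + (80) + (-8) + (40) + (200) + (15) + (-50) + (250) = 671.
Reducing mod 7: 671 ≡ 6 (mod 7).
Since F(a, b, c) ≡ 6 ≠ 0 (mod 7), P does NOT lie on the curve.


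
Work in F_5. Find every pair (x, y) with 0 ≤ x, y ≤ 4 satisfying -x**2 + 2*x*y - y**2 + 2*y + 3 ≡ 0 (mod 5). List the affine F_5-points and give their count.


Affine F_5-points: {(0, 3), (0, 4), (1, 1), (1, 3), (3, 4)}; count = 5.

For each of the 25 pairs (x, y) ∈ F_5², evaluate f(x, y) mod 5. Record the zeros.
  x = 0: [0↦3, 1↦4, 2↦3, 3↦0, 4↦0]  zeros at y ∈ {3, 4}
  x = 1: [0↦2, 1↦0, 2↦1, 3↦0, 4↦2]  zeros at y ∈ {1, 3}
  x = 2: [0↦4, 1↦4, 2↦2, 3↦3, 4↦2]  zeros at y ∈ ∅
  x = 3: [0↦4, 1↦1, 2↦1, 3↦4, 4↦0]  zeros at y ∈ {4}
  x = 4: [0↦2, 1↦1, 2↦3, 3↦3, 4↦1]  zeros at y ∈ ∅
Collecting zeros: affine points = {(0, 3), (0, 4), (1, 1), (1, 3), (3, 4)}.
Total count |C(F_5)_aff| = 5.


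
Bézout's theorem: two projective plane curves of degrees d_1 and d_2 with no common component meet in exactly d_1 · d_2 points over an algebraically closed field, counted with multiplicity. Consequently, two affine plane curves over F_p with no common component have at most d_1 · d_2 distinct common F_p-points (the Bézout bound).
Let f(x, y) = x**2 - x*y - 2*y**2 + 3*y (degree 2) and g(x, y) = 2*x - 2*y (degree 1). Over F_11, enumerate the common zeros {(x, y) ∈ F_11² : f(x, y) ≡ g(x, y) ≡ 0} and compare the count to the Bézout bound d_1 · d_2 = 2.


Common zeros: {(0, 0), (7, 7)}; count = 2; Bézout bound = 2.

deg(f) = 2, deg(g) = 1, so Bézout bound = 2.
Scan x ∈ F_11. For each x, list the y ∈ F_11 with f(x, y) ≡ 0 and those with g(x, y) ≡ 0 (mod 11); the common zeros in that column are the intersection.
  x = 0: f ≡ 0 at y ∈ {0, 7}; g ≡ 0 at y ∈ {0}; common: {0}.
  x = 1: f ≡ 0 at y ∈ {3, 9}; g ≡ 0 at y ∈ {1}; common: ∅.
  x = 2: f ≡ 0 at y ∈ {3}; g ≡ 0 at y ∈ {2}; common: ∅.
  x = 3: f ≡ 0 at y ∈ ∅; g ≡ 0 at y ∈ {3}; common: ∅.
  x = 4: f ≡ 0 at y ∈ ∅; g ≡ 0 at y ∈ {4}; common: ∅.
  x = 5: f ≡ 0 at y ∈ ∅; g ≡ 0 at y ∈ {5}; common: ∅.
  x = 6: f ≡ 0 at y ∈ {2}; g ≡ 0 at y ∈ {6}; common: ∅.
  x = 7: f ≡ 0 at y ∈ {2, 7}; g ≡ 0 at y ∈ {7}; common: {7}.
  x = 8: f ≡ 0 at y ∈ {5, 9}; g ≡ 0 at y ∈ {8}; common: ∅.
  x = 9: f ≡ 0 at y ∈ ∅; g ≡ 0 at y ∈ {9}; common: ∅.
  x = 10: f ≡ 0 at y ∈ ∅; g ≡ 0 at y ∈ {10}; common: ∅.
Collecting: common zeros = {(0, 0), (7, 7)}, so the count is 2.
Comparison with the Bézout bound: 2 ≤ 2 = deg(f)·deg(g), as expected for curves with no common component (the bound is attained).


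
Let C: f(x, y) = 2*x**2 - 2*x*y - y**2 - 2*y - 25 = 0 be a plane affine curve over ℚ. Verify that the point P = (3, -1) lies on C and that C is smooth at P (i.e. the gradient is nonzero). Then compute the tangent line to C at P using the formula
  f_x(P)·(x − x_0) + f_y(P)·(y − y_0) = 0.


Tangent line at P: 14*x - 6*y - 48 = 0.

Step 1: f(3, -1) = 0, so P lies on C.
Step 2: partial derivatives
  f_x(x, y) = 4*x - 2*y, f_y(x, y) = -2*x - 2*y - 2.
  f_x(P) = 14, f_y(P) = -6 (gradient nonzero, so P is smooth).
Step 3: tangent line at P: 14·(x − 3) + -6·(y − -1) = 0.
Expanding: 14*x - 6*y - 48 = 0.


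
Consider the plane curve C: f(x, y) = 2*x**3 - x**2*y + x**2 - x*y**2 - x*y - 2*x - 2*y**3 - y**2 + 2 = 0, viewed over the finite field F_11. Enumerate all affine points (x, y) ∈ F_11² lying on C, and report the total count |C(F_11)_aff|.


Affine F_11-points: {(1, 4), (2, 2), (4, 6), (5, 4), (5, 6), (5, 9), (6, 1), (6, 2), (6, 10), (7, 3), (9, 2), (10, 6)}; count = 12.

For each of the 121 pairs (x, y) ∈ F_11², evaluate f(x, y) mod 11. Record the zeros.
  x = 0: [0↦2, 1↦10, 2↦4, 3↦5, 4↦1, 5↦2, 6↦7, 7↦4, 8↦3, 9↦3, 10↦3]  zeros at y ∈ ∅
  x = 1: [0↦3, 1↦8, 2↦8, 3↦2, 4↦0, 5↦1, 6↦4, 7↦8, 8↦1, 9↦4, 10↦5]  zeros at y ∈ {4}
  x = 2: [0↦7, 1↦7, 2↦0, 3↦7, 4↦5, 5↦4, 6↦3, 7↦1, 8↦8, 9↦1, 10↦1]  zeros at y ∈ {2}
  x = 3: [0↦4, 1↦8, 2↦3, 3↦10, 4↦6, 5↦1, 6↦5, 7↦6, 8↦3, 9↦6, 10↦3]  zeros at y ∈ ∅
  x = 4: [0↦6, 1↦1, 2↦7, 3↦1, 4↦4, 5↦4, 6↦0, 7↦2, 8↦9, 9↦9, 10↦1]  zeros at y ∈ {6}
  x = 5: [0↦3, 1↦9, 2↦2, 3↦3, 4↦0, 5↦3, 6↦0, 7↦1, 8↦5, 9↦0, 10↦7]  zeros at y ∈ {4, 6, 9}
  x = 6: [0↦7, 1↦0, 2↦0, 3↦6, 4↦6, 5↦10, 6↦6, 7↦4, 8↦3, 9↦2, 10↦0]  zeros at y ∈ {1, 2, 10}
  x = 7: [0↦8, 1↦8, 2↦2, 3↦0, 4↦1, 5↦4, 6↦8, 7↦1, 8↦4, 9↦5, 10↦3]  zeros at y ∈ {3}
  x = 8: [0↦7, 1↦1, 2↦9, 3↦8, 4↦8, 5↦8, 6↦7, 7↦4, 8↦9, 9↦10, 10↦6]  zeros at y ∈ ∅
  x = 9: [0↦5, 1↦2, 2↦0, 3↦9, 4↦6, 5↦1, 6↦4, 7↦3, 8↦8, 9↦7, 10↦10]  zeros at y ∈ {2}
  x = 10: [0↦3, 1↦1, 2↦9, 3↦4, 4↦7, 5↦6, 6↦0, 7↦10, 8↦2, 9↦8, 10↦5]  zeros at y ∈ {6}
Collecting zeros: affine points = {(1, 4), (2, 2), (4, 6), (5, 4), (5, 6), (5, 9), (6, 1), (6, 2), (6, 10), (7, 3), (9, 2), (10, 6)}.
Total count |C(F_11)_aff| = 12.


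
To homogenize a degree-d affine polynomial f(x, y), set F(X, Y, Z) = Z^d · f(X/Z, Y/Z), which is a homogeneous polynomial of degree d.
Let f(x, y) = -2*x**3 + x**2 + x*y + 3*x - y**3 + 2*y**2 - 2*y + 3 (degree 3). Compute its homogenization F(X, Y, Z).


F(X, Y, Z) = -2*X**3 + X**2*Z + X*Y*Z + 3*X*Z**2 - Y**3 + 2*Y**2*Z - 2*Y*Z**2 + 3*Z**3

deg(f) = 3.
Substitute x = X/Z, y = Y/Z into f, then multiply by Z^3.
  monomial -2·x^3·y^0 ↦ -2·X^3·Y^0·Z^0.
  monomial 1·x^2·y^0 ↦ 1·X^2·Y^0·Z^1.
  monomial 1·x^1·y^1 ↦ 1·X^1·Y^1·Z^1.
  monomial 3·x^1·y^0 ↦ 3·X^1·Y^0·Z^2.
  monomial -1·x^0·y^3 ↦ -1·X^0·Y^3·Z^0.
  monomial 2·x^0·y^2 ↦ 2·X^0·Y^2·Z^1.
  monomial -2·x^0·y^1 ↦ -2·X^0·Y^1·Z^2.
  monomial 3·x^0·y^0 ↦ 3·X^0·Y^0·Z^3.
Collecting: F(X, Y, Z) = -2*X**3 + X**2*Z + X*Y*Z + 3*X*Z**2 - Y**3 + 2*Y**2*Z - 2*Y*Z**2 + 3*Z**3.


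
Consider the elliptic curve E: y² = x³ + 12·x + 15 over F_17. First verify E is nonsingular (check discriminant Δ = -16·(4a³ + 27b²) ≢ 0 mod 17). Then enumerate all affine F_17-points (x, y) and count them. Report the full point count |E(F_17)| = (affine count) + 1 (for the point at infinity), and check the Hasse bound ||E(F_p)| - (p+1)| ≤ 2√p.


Affine points = {(0, 7), (0, 10), (2, 8), (2, 9), (4, 5), (4, 12), (5, 8), (5, 9), (7, 0), (9, 6), (9, 11), (10, 8), (10, 9), (11, 4), (11, 13), (12, 0), (15, 0), (16, 6), (16, 11)}; affine count = 19; |E(F_17)| = 20.

Discriminant check: Δ ∝ 4a³ + 27b² = 4·12³ + 27·15² = 4·1728 + 27·225 ≡ 16 (mod 17). Nonzero ⇒ E is nonsingular.
For each x ∈ F_17, compute rhs = x³ + 12·x + 15 mod 17, then count y ∈ F_17 with y² ≡ rhs.
  x = 0: rhs = 15, matching y values: 7, 10 (2 points).
  x = 1: rhs = 11, matching y values: none (0 points).
  x = 2: rhs = 13, matching y values: 8, 9 (2 points).
  x = 3: rhs = 10, matching y values: none (0 points).
  x = 4: rhs = 8, matching y values: 5, 12 (2 points).
  x = 5: rhs = 13, matching y values: 8, 9 (2 points).
  x = 6: rhs = 14, matching y values: none (0 points).
  x = 7: rhs = 0, matching y values: 0 (1 points).
  x = 8: rhs = 11, matching y values: none (0 points).
  x = 9: rhs = 2, matching y values: 6, 11 (2 points).
  x = 10: rhs = 13, matching y values: 8, 9 (2 points).
  x = 11: rhs = 16, matching y values: 4, 13 (2 points).
  x = 12: rhs = 0, matching y values: 0 (1 points).
  x = 13: rhs = 5, matching y values: none (0 points).
  x = 14: rhs = 3, matching y values: none (0 points).
  x = 15: rhs = 0, matching y values: 0 (1 points).
  x = 16: rhs = 2, matching y values: 6, 11 (2 points).
Total affine count: 19.
Full point count |E(F_17)| = 19 + 1 = 20.
Hasse bound: |20 − (17+1)| = |2| = 2 ≤ 2√17 ≈ 8.2462 ✓.


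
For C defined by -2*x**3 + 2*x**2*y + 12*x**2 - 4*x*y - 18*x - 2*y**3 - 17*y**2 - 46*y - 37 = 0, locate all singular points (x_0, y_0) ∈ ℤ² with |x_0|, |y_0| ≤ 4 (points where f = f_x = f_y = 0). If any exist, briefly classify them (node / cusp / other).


Singular points: {(1, -3)}; classification: cusp.

Compute partial derivatives:
  f_x = -6*x**2 + 4*x*y + 24*x - 4*y - 18.
  f_y = 2*x**2 - 4*x - 6*y**2 - 34*y - 46.
Scan x_0 ∈ {−4, ..., 4}. For each x_0, f_y(x_0, y) is a polynomial in y; find its integer roots y ∈ {−4, ..., 4}, then test f_x and f at those candidates.
  x = -4: f_y(-4, y) = -6*y**2 - 34*y + 2; no integer root y with |y| ≤ 4.
  x = -3: f_y(-3, y) = -6*y**2 - 34*y - 16; no integer root y with |y| ≤ 4.
  x = -2: f_y(-2, y) = -6*y**2 - 34*y - 30; no integer root y with |y| ≤ 4.
  x = -1: f_y(-1, y) = -6*y**2 - 34*y - 40; vanishes at y ∈ {-4}. (-1, -4): f_x = -16 ≠ 0.
  x = 0: f_y(0, y) = -6*y**2 - 34*y - 46; no integer root y with |y| ≤ 4.
  x = 1: f_y(1, y) = -6*y**2 - 34*y - 48; vanishes at y ∈ {-3}. (1, -3): f_x = 0, f = 0 — SINGULAR.
  x = 2: f_y(2, y) = -6*y**2 - 34*y - 46; no integer root y with |y| ≤ 4.
  x = 3: f_y(3, y) = -6*y**2 - 34*y - 40; vanishes at y ∈ {-4}. (3, -4): f_x = -32 ≠ 0.
  x = 4: f_y(4, y) = -6*y**2 - 34*y - 30; no integer root y with |y| ≤ 4.
Only singular point on the grid: (1, -3).
Classify: substitute x = 1 + u, y = -3 + v and expand: f = -2*u**3 + 2*u**2*v - 2*v**3 + v**2.
No constant or linear terms (consistent with a singular point). Quadratic part: v**2. Cubic part: -2*u**3 + 2*u**2*v - 2*v**3.
The quadratic part v**2 is a perfect square, so there is a single (double) tangent line v = 0, i.e. y = -3. Restricting the cubic part to that line (v = 0) leaves -2*u**3 ≠ 0, so f is not divisible by v and the branch is v² ≈ 2*u**3 to lowest order — this is a cusp.
Classification: cusp.


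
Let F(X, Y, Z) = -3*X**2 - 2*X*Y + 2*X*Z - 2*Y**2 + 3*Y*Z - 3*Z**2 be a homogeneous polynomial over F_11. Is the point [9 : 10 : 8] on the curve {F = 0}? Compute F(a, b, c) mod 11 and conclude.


F(9,10,8) ≡ 9 (mod 11); P is NOT on the curve.

Evaluate F(9, 10, 8) term-by-term (mod 11).
  -3*X**2 ↦ -3·81·1·1 = -243
  -2*X*Y ↦ -2·9·10·1 = -180
  2*X*Z ↦ 2·9·1·8 = 144
  -2*Y**2 ↦ -2·1·100·1 = -200
  3*Y*Z ↦ 3·1·10·8 = 240
  -3*Z**2 ↦ -3·1·1·64 = -192
Sum: F(9, 10, 8) = (-243) + (-180) + (144) + (-200) + (240) + (-192) = -431.
Reducing mod 11: -431 ≡ 9 (mod 11).
Since F(a, b, c) ≡ 9 ≠ 0 (mod 11), P does NOT lie on the curve.
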